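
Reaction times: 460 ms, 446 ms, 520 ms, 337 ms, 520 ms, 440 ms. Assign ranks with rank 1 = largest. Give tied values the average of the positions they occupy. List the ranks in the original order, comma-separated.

3, 4, 1.5, 6, 1.5, 5

Sorted (descending): 520, 520, 460, 446, 440, 337
The 2 values of 520 occupy positions 1–2 → average rank (1+2)/2 = 1.5.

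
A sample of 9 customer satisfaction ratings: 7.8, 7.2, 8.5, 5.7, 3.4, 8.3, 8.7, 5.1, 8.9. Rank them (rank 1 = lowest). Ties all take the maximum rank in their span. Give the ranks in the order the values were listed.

Sorted (ascending): 3.4, 5.1, 5.7, 7.2, 7.8, 8.3, 8.5, 8.7, 8.9
No ties — each value takes its position as its rank.

5, 4, 7, 3, 1, 6, 8, 2, 9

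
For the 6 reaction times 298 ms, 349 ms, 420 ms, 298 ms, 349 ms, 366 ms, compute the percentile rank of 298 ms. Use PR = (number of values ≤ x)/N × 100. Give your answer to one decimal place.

33.3

N = 6.
Strictly below 298: 0. Equal to 298: 2.
PR = 2/6 × 100 = 33.3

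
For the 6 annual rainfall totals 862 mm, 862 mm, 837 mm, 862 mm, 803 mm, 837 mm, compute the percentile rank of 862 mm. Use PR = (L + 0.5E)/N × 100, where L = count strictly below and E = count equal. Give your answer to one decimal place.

N = 6.
Strictly below 862: 3. Equal to 862: 3.
PR = (3 + 0.5·3)/6 × 100 = 75.0

75.0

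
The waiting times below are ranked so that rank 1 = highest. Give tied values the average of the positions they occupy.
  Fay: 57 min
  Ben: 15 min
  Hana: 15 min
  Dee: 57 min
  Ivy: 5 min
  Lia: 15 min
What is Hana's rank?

Sorted (descending): 57, 57, 15, 15, 15, 5
The 2 values of 57 occupy positions 1–2 → average rank (1+2)/2 = 1.5.
The 3 values of 15 occupy positions 3–5 → average rank 4.
Hana has value 15 min → rank 4.

4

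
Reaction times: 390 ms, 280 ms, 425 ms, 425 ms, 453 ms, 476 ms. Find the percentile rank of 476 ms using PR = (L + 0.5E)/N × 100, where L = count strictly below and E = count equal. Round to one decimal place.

91.7

N = 6.
Strictly below 476: 5. Equal to 476: 1.
PR = (5 + 0.5·1)/6 × 100 = 91.7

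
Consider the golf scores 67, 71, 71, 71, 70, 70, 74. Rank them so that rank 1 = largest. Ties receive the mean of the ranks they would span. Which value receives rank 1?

Sorted (descending): 74, 71, 71, 71, 70, 70, 67
The 3 values of 71 occupy positions 2–4 → average rank 3.
The 2 values of 70 occupy positions 5–6 → average rank (5+6)/2 = 5.5.
Rank 1 → value 74.

74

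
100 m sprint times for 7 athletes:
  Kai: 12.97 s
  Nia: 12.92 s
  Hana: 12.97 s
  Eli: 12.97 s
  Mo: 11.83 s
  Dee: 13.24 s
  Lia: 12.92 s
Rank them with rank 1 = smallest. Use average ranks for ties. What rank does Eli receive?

Sorted (ascending): 11.83, 12.92, 12.92, 12.97, 12.97, 12.97, 13.24
The 2 values of 12.92 occupy positions 2–3 → average rank (2+3)/2 = 2.5.
The 3 values of 12.97 occupy positions 4–6 → average rank 5.
Eli has value 12.97 s → rank 5.

5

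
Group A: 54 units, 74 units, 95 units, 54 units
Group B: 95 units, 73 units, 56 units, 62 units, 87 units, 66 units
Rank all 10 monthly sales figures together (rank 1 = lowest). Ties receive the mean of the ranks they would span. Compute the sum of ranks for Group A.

Sorted (ascending): 54, 54, 56, 62, 66, 73, 74, 87, 95, 95
The 2 values of 54 occupy positions 1–2 → average rank (1+2)/2 = 1.5.
The 2 values of 95 occupy positions 9–10 → average rank (9+10)/2 = 9.5.
Group A values → pooled ranks: 54→1.5, 74→7, 95→9.5, 54→1.5
Rank sum = 1.5 + 7 + 9.5 + 1.5 = 19.5

19.5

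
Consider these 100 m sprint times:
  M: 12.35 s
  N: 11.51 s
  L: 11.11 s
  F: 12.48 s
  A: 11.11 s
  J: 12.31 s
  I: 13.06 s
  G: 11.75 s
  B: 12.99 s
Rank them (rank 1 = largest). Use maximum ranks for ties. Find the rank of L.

Sorted (descending): 13.06, 12.99, 12.48, 12.35, 12.31, 11.75, 11.51, 11.11, 11.11
The 2 values of 11.11 occupy positions 8–9 → each gets rank 9.
L has value 11.11 s → rank 9.

9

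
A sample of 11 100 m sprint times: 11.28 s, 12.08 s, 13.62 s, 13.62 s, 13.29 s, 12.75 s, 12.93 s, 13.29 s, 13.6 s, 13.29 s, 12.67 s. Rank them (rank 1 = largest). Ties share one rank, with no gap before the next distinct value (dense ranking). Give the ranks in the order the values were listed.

8, 7, 1, 1, 3, 5, 4, 3, 2, 3, 6

Sorted (descending): 13.62, 13.62, 13.6, 13.29, 13.29, 13.29, 12.93, 12.75, 12.67, 12.08, 11.28
The 2 values of 13.62 share dense rank 1.
The 3 values of 13.29 share dense rank 3.
Remaining distinct values take the next consecutive integers.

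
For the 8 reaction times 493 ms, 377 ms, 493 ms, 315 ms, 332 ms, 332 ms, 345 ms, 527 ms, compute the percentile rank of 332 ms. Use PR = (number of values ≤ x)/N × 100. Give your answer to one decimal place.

N = 8.
Strictly below 332: 1. Equal to 332: 2.
PR = 3/8 × 100 = 37.5

37.5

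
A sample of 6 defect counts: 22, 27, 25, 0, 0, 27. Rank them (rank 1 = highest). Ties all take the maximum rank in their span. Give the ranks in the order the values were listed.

Sorted (descending): 27, 27, 25, 22, 0, 0
The 2 values of 27 occupy positions 1–2 → each gets rank 2.
The 2 values of 0 occupy positions 5–6 → each gets rank 6.

4, 2, 3, 6, 6, 2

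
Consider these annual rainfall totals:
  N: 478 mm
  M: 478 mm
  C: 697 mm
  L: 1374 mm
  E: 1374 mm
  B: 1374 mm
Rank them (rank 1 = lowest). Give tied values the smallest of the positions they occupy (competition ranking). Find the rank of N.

1

Sorted (ascending): 478, 478, 697, 1374, 1374, 1374
The 2 values of 478 occupy positions 1–2 → each gets rank 1.
The 3 values of 1374 occupy positions 4–6 → each gets rank 4.
N has value 478 mm → rank 1.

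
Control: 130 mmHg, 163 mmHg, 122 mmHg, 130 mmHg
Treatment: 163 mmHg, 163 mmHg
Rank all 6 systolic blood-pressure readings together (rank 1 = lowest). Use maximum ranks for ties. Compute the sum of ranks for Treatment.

12

Sorted (ascending): 122, 130, 130, 163, 163, 163
The 2 values of 130 occupy positions 2–3 → each gets rank 3.
The 3 values of 163 occupy positions 4–6 → each gets rank 6.
Treatment values → pooled ranks: 163→6, 163→6
Rank sum = 6 + 6 = 12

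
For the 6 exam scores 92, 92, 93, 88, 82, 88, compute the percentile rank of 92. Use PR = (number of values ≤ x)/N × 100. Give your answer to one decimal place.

N = 6.
Strictly below 92: 3. Equal to 92: 2.
PR = 5/6 × 100 = 83.3

83.3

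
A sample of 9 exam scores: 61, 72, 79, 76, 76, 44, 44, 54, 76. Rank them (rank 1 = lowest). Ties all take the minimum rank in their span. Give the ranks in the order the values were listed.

Sorted (ascending): 44, 44, 54, 61, 72, 76, 76, 76, 79
The 2 values of 44 occupy positions 1–2 → each gets rank 1.
The 3 values of 76 occupy positions 6–8 → each gets rank 6.

4, 5, 9, 6, 6, 1, 1, 3, 6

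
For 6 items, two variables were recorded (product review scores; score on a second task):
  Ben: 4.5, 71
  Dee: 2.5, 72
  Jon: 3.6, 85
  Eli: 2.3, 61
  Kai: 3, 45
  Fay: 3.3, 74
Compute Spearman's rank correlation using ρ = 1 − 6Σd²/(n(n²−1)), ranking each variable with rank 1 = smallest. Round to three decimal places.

0.429

Ranks of variable 1: 6, 2, 5, 1, 3, 4
Ranks of variable 2: 3, 4, 6, 2, 1, 5
d = r₁ − r₂: 3, -2, -1, -1, 2, -1
d²: 9, 4, 1, 1, 4, 1; Σd² = 20
ρ = 1 − 6·20/(6·35) = 1 − 120/210 = 0.429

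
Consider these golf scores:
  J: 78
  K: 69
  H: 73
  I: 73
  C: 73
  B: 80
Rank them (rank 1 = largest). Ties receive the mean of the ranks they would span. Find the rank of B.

1

Sorted (descending): 80, 78, 73, 73, 73, 69
The 3 values of 73 occupy positions 3–5 → average rank 4.
B has value 80 → rank 1.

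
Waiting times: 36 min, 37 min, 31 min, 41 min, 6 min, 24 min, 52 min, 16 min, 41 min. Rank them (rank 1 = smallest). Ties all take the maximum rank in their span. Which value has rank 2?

Sorted (ascending): 6, 16, 24, 31, 36, 37, 41, 41, 52
The 2 values of 41 occupy positions 7–8 → each gets rank 8.
Rank 2 → value 16.

16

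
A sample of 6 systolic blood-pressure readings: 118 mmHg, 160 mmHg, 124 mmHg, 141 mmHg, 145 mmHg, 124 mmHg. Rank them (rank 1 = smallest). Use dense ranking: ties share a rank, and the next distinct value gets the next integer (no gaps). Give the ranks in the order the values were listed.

Sorted (ascending): 118, 124, 124, 141, 145, 160
The 2 values of 124 share dense rank 2.
Remaining distinct values take the next consecutive integers.

1, 5, 2, 3, 4, 2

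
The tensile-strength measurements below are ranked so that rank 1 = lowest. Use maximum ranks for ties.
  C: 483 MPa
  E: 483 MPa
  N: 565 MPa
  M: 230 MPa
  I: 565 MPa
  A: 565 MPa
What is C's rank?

3

Sorted (ascending): 230, 483, 483, 565, 565, 565
The 2 values of 483 occupy positions 2–3 → each gets rank 3.
The 3 values of 565 occupy positions 4–6 → each gets rank 6.
C has value 483 MPa → rank 3.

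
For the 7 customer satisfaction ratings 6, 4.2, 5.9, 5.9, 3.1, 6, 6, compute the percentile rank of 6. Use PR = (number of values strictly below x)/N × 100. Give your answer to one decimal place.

57.1

N = 7.
Strictly below 6: 4. Equal to 6: 3.
PR = 4/7 × 100 = 57.1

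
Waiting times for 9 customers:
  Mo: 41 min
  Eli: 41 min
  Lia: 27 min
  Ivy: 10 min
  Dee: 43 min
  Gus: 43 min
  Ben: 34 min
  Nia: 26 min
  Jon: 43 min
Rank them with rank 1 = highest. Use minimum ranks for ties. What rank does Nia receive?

8

Sorted (descending): 43, 43, 43, 41, 41, 34, 27, 26, 10
The 3 values of 43 occupy positions 1–3 → each gets rank 1.
The 2 values of 41 occupy positions 4–5 → each gets rank 4.
Nia has value 26 min → rank 8.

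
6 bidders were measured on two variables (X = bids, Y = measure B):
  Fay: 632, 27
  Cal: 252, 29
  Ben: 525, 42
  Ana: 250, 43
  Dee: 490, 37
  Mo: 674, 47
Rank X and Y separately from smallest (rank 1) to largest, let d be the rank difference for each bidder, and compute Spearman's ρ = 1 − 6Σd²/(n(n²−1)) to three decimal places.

0.086

Ranks of variable 1: 5, 2, 4, 1, 3, 6
Ranks of variable 2: 1, 2, 4, 5, 3, 6
d = r₁ − r₂: 4, 0, 0, -4, 0, 0
d²: 16, 0, 0, 16, 0, 0; Σd² = 32
ρ = 1 − 6·32/(6·35) = 1 − 192/210 = 0.086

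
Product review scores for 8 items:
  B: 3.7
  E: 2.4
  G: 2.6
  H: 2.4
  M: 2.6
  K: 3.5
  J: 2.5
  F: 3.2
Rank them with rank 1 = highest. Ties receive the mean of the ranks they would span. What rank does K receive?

Sorted (descending): 3.7, 3.5, 3.2, 2.6, 2.6, 2.5, 2.4, 2.4
The 2 values of 2.6 occupy positions 4–5 → average rank (4+5)/2 = 4.5.
The 2 values of 2.4 occupy positions 7–8 → average rank (7+8)/2 = 7.5.
K has value 3.5 → rank 2.

2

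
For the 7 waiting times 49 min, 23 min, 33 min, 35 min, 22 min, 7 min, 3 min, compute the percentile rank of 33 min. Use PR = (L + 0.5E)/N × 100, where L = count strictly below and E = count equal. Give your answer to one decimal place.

N = 7.
Strictly below 33: 4. Equal to 33: 1.
PR = (4 + 0.5·1)/7 × 100 = 64.3

64.3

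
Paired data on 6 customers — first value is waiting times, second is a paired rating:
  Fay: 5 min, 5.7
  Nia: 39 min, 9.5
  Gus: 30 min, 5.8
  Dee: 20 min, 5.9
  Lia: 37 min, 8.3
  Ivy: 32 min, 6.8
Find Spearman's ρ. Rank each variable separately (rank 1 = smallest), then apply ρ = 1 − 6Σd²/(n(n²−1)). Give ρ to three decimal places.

Ranks of variable 1: 1, 6, 3, 2, 5, 4
Ranks of variable 2: 1, 6, 2, 3, 5, 4
d = r₁ − r₂: 0, 0, 1, -1, 0, 0
d²: 0, 0, 1, 1, 0, 0; Σd² = 2
ρ = 1 − 6·2/(6·35) = 1 − 12/210 = 0.943

0.943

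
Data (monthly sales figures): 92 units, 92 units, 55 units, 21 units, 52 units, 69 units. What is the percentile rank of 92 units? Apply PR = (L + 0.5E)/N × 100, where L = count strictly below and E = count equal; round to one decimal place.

83.3

N = 6.
Strictly below 92: 4. Equal to 92: 2.
PR = (4 + 0.5·2)/6 × 100 = 83.3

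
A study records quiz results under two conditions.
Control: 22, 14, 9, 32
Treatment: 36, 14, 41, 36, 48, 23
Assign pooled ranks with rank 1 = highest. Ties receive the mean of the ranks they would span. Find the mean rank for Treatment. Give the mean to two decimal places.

Sorted (descending): 48, 41, 36, 36, 32, 23, 22, 14, 14, 9
The 2 values of 36 occupy positions 3–4 → average rank (3+4)/2 = 3.5.
The 2 values of 14 occupy positions 8–9 → average rank (8+9)/2 = 8.5.
Treatment values → pooled ranks: 36→3.5, 14→8.5, 41→2, 36→3.5, 48→1, 23→6
Mean rank = (3.5 + 8.5 + 2 + 3.5 + 1 + 6) / 6 = 4.08

4.08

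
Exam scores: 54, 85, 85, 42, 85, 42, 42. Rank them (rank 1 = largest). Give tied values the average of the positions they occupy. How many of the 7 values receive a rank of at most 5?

4

Sorted (descending): 85, 85, 85, 54, 42, 42, 42
The 3 values of 85 occupy positions 1–3 → average rank 2.
The 3 values of 42 occupy positions 5–7 → average rank 6.
Ranks ≤ 5: {2, 2, 2, 4} → 4 values.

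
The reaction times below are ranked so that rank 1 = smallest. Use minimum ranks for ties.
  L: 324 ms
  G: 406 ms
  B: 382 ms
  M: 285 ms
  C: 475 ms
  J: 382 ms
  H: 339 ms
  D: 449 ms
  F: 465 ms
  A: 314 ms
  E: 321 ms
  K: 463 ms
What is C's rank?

12

Sorted (ascending): 285, 314, 321, 324, 339, 382, 382, 406, 449, 463, 465, 475
The 2 values of 382 occupy positions 6–7 → each gets rank 6.
C has value 475 ms → rank 12.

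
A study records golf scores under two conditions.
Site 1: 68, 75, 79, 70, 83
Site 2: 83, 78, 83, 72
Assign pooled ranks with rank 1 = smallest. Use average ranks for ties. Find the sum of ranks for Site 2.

Sorted (ascending): 68, 70, 72, 75, 78, 79, 83, 83, 83
The 3 values of 83 occupy positions 7–9 → average rank 8.
Site 2 values → pooled ranks: 83→8, 78→5, 83→8, 72→3
Rank sum = 8 + 5 + 8 + 3 = 24

24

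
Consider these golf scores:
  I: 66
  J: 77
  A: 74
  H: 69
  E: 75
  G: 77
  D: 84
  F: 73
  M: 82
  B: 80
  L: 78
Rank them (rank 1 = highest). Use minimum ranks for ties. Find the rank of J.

Sorted (descending): 84, 82, 80, 78, 77, 77, 75, 74, 73, 69, 66
The 2 values of 77 occupy positions 5–6 → each gets rank 5.
J has value 77 → rank 5.

5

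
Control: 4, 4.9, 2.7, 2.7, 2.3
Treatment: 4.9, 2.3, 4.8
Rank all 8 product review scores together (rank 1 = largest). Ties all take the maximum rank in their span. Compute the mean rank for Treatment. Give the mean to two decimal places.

4.33

Sorted (descending): 4.9, 4.9, 4.8, 4, 2.7, 2.7, 2.3, 2.3
The 2 values of 4.9 occupy positions 1–2 → each gets rank 2.
The 2 values of 2.7 occupy positions 5–6 → each gets rank 6.
The 2 values of 2.3 occupy positions 7–8 → each gets rank 8.
Treatment values → pooled ranks: 4.9→2, 2.3→8, 4.8→3
Mean rank = (2 + 8 + 3) / 3 = 4.33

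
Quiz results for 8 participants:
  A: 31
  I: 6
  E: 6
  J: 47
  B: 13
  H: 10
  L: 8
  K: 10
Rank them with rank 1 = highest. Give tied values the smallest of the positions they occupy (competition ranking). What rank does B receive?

Sorted (descending): 47, 31, 13, 10, 10, 8, 6, 6
The 2 values of 10 occupy positions 4–5 → each gets rank 4.
The 2 values of 6 occupy positions 7–8 → each gets rank 7.
B has value 13 → rank 3.

3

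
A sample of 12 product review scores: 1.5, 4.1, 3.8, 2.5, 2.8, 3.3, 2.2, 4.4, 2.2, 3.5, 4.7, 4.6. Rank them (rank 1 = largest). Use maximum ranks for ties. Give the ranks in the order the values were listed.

Sorted (descending): 4.7, 4.6, 4.4, 4.1, 3.8, 3.5, 3.3, 2.8, 2.5, 2.2, 2.2, 1.5
The 2 values of 2.2 occupy positions 10–11 → each gets rank 11.

12, 4, 5, 9, 8, 7, 11, 3, 11, 6, 1, 2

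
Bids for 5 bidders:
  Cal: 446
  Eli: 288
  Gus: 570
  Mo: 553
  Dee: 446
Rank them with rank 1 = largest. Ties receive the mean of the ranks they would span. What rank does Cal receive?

3.5

Sorted (descending): 570, 553, 446, 446, 288
The 2 values of 446 occupy positions 3–4 → average rank (3+4)/2 = 3.5.
Cal has value 446 → rank 3.5.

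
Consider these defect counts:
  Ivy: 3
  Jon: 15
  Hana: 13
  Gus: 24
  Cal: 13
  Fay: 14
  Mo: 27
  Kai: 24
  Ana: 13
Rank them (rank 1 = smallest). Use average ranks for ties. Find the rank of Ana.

Sorted (ascending): 3, 13, 13, 13, 14, 15, 24, 24, 27
The 3 values of 13 occupy positions 2–4 → average rank 3.
The 2 values of 24 occupy positions 7–8 → average rank (7+8)/2 = 7.5.
Ana has value 13 → rank 3.

3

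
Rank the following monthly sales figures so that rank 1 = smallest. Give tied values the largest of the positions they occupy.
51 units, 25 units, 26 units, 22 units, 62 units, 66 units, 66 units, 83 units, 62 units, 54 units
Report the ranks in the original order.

4, 2, 3, 1, 7, 9, 9, 10, 7, 5

Sorted (ascending): 22, 25, 26, 51, 54, 62, 62, 66, 66, 83
The 2 values of 62 occupy positions 6–7 → each gets rank 7.
The 2 values of 66 occupy positions 8–9 → each gets rank 9.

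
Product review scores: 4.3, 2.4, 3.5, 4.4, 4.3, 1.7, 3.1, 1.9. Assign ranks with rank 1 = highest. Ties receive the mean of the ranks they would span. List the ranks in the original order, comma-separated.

2.5, 6, 4, 1, 2.5, 8, 5, 7

Sorted (descending): 4.4, 4.3, 4.3, 3.5, 3.1, 2.4, 1.9, 1.7
The 2 values of 4.3 occupy positions 2–3 → average rank (2+3)/2 = 2.5.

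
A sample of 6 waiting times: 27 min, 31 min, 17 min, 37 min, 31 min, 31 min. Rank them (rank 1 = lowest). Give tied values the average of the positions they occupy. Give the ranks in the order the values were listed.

2, 4, 1, 6, 4, 4

Sorted (ascending): 17, 27, 31, 31, 31, 37
The 3 values of 31 occupy positions 3–5 → average rank 4.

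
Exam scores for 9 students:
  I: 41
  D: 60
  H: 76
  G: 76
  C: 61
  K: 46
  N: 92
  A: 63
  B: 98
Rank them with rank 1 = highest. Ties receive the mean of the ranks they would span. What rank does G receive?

3.5

Sorted (descending): 98, 92, 76, 76, 63, 61, 60, 46, 41
The 2 values of 76 occupy positions 3–4 → average rank (3+4)/2 = 3.5.
G has value 76 → rank 3.5.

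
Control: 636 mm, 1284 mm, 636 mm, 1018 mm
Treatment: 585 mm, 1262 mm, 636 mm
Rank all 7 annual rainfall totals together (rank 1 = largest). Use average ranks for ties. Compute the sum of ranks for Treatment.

14

Sorted (descending): 1284, 1262, 1018, 636, 636, 636, 585
The 3 values of 636 occupy positions 4–6 → average rank 5.
Treatment values → pooled ranks: 585→7, 1262→2, 636→5
Rank sum = 7 + 2 + 5 = 14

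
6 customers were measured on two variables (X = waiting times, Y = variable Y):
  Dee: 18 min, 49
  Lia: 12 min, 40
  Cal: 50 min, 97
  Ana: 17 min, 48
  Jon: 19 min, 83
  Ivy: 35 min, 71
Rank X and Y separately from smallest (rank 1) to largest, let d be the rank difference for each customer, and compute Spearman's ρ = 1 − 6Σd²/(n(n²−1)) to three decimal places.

Ranks of variable 1: 3, 1, 6, 2, 4, 5
Ranks of variable 2: 3, 1, 6, 2, 5, 4
d = r₁ − r₂: 0, 0, 0, 0, -1, 1
d²: 0, 0, 0, 0, 1, 1; Σd² = 2
ρ = 1 − 6·2/(6·35) = 1 − 12/210 = 0.943

0.943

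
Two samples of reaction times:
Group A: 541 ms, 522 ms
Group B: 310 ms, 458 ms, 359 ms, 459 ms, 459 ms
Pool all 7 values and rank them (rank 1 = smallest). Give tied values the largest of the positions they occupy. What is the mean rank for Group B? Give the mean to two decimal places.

3.20

Sorted (ascending): 310, 359, 458, 459, 459, 522, 541
The 2 values of 459 occupy positions 4–5 → each gets rank 5.
Group B values → pooled ranks: 310→1, 458→3, 359→2, 459→5, 459→5
Mean rank = (1 + 3 + 2 + 5 + 5) / 5 = 3.20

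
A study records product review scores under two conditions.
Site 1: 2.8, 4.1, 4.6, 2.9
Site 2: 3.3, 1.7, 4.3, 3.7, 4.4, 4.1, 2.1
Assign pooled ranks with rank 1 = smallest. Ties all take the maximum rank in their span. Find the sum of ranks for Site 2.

Sorted (ascending): 1.7, 2.1, 2.8, 2.9, 3.3, 3.7, 4.1, 4.1, 4.3, 4.4, 4.6
The 2 values of 4.1 occupy positions 7–8 → each gets rank 8.
Site 2 values → pooled ranks: 3.3→5, 1.7→1, 4.3→9, 3.7→6, 4.4→10, 4.1→8, 2.1→2
Rank sum = 5 + 1 + 9 + 6 + 10 + 8 + 2 = 41

41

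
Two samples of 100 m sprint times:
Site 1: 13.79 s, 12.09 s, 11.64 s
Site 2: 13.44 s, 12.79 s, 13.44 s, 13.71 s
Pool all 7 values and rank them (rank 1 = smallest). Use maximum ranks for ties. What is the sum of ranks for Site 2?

Sorted (ascending): 11.64, 12.09, 12.79, 13.44, 13.44, 13.71, 13.79
The 2 values of 13.44 occupy positions 4–5 → each gets rank 5.
Site 2 values → pooled ranks: 13.44→5, 12.79→3, 13.44→5, 13.71→6
Rank sum = 5 + 3 + 5 + 6 = 19

19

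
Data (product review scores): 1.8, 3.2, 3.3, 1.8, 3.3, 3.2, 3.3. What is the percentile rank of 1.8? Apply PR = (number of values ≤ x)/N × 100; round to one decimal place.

28.6

N = 7.
Strictly below 1.8: 0. Equal to 1.8: 2.
PR = 2/7 × 100 = 28.6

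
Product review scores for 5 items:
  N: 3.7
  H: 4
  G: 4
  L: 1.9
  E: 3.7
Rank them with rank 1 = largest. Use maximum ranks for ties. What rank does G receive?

Sorted (descending): 4, 4, 3.7, 3.7, 1.9
The 2 values of 4 occupy positions 1–2 → each gets rank 2.
The 2 values of 3.7 occupy positions 3–4 → each gets rank 4.
G has value 4 → rank 2.

2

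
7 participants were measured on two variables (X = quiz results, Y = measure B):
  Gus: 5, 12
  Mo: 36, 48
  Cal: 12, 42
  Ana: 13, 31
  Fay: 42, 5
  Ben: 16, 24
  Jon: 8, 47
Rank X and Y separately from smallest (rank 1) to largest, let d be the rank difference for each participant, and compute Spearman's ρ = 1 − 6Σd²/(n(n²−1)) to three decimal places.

-0.107

Ranks of variable 1: 1, 6, 3, 4, 7, 5, 2
Ranks of variable 2: 2, 7, 5, 4, 1, 3, 6
d = r₁ − r₂: -1, -1, -2, 0, 6, 2, -4
d²: 1, 1, 4, 0, 36, 4, 16; Σd² = 62
ρ = 1 − 6·62/(7·48) = 1 − 372/336 = -0.107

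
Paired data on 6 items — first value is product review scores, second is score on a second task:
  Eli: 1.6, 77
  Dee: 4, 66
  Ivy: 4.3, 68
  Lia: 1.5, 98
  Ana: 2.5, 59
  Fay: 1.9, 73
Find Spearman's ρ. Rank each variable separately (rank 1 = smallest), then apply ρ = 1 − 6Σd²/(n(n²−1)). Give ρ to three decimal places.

Ranks of variable 1: 2, 5, 6, 1, 4, 3
Ranks of variable 2: 5, 2, 3, 6, 1, 4
d = r₁ − r₂: -3, 3, 3, -5, 3, -1
d²: 9, 9, 9, 25, 9, 1; Σd² = 62
ρ = 1 − 6·62/(6·35) = 1 − 372/210 = -0.771

-0.771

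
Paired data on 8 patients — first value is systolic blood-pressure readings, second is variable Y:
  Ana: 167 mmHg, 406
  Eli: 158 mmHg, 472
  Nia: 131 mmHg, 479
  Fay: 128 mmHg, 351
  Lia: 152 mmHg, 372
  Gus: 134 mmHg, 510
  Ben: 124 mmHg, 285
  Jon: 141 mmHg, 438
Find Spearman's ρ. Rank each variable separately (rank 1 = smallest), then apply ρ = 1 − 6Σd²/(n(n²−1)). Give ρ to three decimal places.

Ranks of variable 1: 8, 7, 3, 2, 6, 4, 1, 5
Ranks of variable 2: 4, 6, 7, 2, 3, 8, 1, 5
d = r₁ − r₂: 4, 1, -4, 0, 3, -4, 0, 0
d²: 16, 1, 16, 0, 9, 16, 0, 0; Σd² = 58
ρ = 1 − 6·58/(8·63) = 1 − 348/504 = 0.310

0.310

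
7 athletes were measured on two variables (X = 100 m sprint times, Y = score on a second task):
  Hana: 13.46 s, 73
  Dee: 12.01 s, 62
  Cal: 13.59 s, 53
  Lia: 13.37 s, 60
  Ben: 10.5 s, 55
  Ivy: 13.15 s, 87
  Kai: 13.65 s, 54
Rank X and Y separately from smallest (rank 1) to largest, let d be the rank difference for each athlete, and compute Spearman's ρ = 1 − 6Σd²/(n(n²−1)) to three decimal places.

Ranks of variable 1: 5, 2, 6, 4, 1, 3, 7
Ranks of variable 2: 6, 5, 1, 4, 3, 7, 2
d = r₁ − r₂: -1, -3, 5, 0, -2, -4, 5
d²: 1, 9, 25, 0, 4, 16, 25; Σd² = 80
ρ = 1 − 6·80/(7·48) = 1 − 480/336 = -0.429

-0.429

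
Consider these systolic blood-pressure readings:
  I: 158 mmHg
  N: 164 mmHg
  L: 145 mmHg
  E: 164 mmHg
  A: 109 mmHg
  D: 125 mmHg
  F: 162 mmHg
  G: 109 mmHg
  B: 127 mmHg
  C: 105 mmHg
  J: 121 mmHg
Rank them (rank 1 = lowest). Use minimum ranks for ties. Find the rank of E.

Sorted (ascending): 105, 109, 109, 121, 125, 127, 145, 158, 162, 164, 164
The 2 values of 109 occupy positions 2–3 → each gets rank 2.
The 2 values of 164 occupy positions 10–11 → each gets rank 10.
E has value 164 mmHg → rank 10.

10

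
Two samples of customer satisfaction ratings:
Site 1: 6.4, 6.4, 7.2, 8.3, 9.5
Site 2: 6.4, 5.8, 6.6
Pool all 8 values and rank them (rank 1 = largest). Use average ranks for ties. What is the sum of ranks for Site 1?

Sorted (descending): 9.5, 8.3, 7.2, 6.6, 6.4, 6.4, 6.4, 5.8
The 3 values of 6.4 occupy positions 5–7 → average rank 6.
Site 1 values → pooled ranks: 6.4→6, 6.4→6, 7.2→3, 8.3→2, 9.5→1
Rank sum = 6 + 6 + 3 + 2 + 1 = 18

18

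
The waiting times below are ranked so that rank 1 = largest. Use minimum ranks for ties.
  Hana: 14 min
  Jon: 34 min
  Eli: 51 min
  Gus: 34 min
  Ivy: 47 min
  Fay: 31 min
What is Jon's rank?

Sorted (descending): 51, 47, 34, 34, 31, 14
The 2 values of 34 occupy positions 3–4 → each gets rank 3.
Jon has value 34 min → rank 3.

3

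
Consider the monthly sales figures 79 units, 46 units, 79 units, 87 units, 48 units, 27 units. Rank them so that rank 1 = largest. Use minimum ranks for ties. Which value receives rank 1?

87

Sorted (descending): 87, 79, 79, 48, 46, 27
The 2 values of 79 occupy positions 2–3 → each gets rank 2.
Rank 1 → value 87.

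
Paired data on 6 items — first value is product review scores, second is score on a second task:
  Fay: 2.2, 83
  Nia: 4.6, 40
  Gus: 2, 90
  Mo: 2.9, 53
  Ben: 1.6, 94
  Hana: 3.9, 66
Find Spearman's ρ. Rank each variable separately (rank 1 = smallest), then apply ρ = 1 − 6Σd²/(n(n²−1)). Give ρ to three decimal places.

-0.943

Ranks of variable 1: 3, 6, 2, 4, 1, 5
Ranks of variable 2: 4, 1, 5, 2, 6, 3
d = r₁ − r₂: -1, 5, -3, 2, -5, 2
d²: 1, 25, 9, 4, 25, 4; Σd² = 68
ρ = 1 − 6·68/(6·35) = 1 − 408/210 = -0.943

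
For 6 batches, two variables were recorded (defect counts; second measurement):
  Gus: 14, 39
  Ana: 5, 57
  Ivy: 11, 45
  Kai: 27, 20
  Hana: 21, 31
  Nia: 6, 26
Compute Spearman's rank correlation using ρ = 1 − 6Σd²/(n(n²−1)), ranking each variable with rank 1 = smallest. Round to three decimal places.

-0.657

Ranks of variable 1: 4, 1, 3, 6, 5, 2
Ranks of variable 2: 4, 6, 5, 1, 3, 2
d = r₁ − r₂: 0, -5, -2, 5, 2, 0
d²: 0, 25, 4, 25, 4, 0; Σd² = 58
ρ = 1 − 6·58/(6·35) = 1 − 348/210 = -0.657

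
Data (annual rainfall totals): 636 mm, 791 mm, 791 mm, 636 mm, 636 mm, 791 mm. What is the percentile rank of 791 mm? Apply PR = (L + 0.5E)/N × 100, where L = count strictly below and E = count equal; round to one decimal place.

N = 6.
Strictly below 791: 3. Equal to 791: 3.
PR = (3 + 0.5·3)/6 × 100 = 75.0

75.0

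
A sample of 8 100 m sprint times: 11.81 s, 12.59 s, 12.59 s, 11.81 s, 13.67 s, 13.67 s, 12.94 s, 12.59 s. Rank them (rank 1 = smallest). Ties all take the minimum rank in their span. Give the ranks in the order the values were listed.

Sorted (ascending): 11.81, 11.81, 12.59, 12.59, 12.59, 12.94, 13.67, 13.67
The 2 values of 11.81 occupy positions 1–2 → each gets rank 1.
The 3 values of 12.59 occupy positions 3–5 → each gets rank 3.
The 2 values of 13.67 occupy positions 7–8 → each gets rank 7.

1, 3, 3, 1, 7, 7, 6, 3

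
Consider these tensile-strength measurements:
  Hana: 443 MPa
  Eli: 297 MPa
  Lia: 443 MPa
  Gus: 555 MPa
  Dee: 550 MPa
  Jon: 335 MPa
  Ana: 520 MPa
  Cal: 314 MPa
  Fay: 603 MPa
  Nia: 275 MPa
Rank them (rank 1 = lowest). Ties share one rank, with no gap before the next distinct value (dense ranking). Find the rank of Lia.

Sorted (ascending): 275, 297, 314, 335, 443, 443, 520, 550, 555, 603
The 2 values of 443 share dense rank 5.
Remaining distinct values take the next consecutive integers.
Lia has value 443 MPa → rank 5.

5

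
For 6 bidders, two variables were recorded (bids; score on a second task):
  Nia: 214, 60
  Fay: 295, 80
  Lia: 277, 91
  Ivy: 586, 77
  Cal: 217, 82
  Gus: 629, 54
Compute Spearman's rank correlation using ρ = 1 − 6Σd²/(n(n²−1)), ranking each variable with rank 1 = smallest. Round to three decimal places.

Ranks of variable 1: 1, 4, 3, 5, 2, 6
Ranks of variable 2: 2, 4, 6, 3, 5, 1
d = r₁ − r₂: -1, 0, -3, 2, -3, 5
d²: 1, 0, 9, 4, 9, 25; Σd² = 48
ρ = 1 − 6·48/(6·35) = 1 − 288/210 = -0.371

-0.371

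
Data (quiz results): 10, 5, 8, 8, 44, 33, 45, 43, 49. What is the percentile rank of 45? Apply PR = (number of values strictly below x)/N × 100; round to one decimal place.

77.8

N = 9.
Strictly below 45: 7. Equal to 45: 1.
PR = 7/9 × 100 = 77.8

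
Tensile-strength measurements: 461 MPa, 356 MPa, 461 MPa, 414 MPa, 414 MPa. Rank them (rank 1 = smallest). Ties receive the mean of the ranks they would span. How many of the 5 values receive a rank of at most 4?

Sorted (ascending): 356, 414, 414, 461, 461
The 2 values of 414 occupy positions 2–3 → average rank (2+3)/2 = 2.5.
The 2 values of 461 occupy positions 4–5 → average rank (4+5)/2 = 4.5.
Ranks ≤ 4: {1, 2.5, 2.5} → 3 values.

3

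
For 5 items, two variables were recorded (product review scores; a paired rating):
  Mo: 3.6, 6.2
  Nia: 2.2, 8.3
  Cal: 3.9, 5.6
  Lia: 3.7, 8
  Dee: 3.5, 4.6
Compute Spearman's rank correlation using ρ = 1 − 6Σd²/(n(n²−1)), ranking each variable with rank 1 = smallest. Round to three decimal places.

Ranks of variable 1: 3, 1, 5, 4, 2
Ranks of variable 2: 3, 5, 2, 4, 1
d = r₁ − r₂: 0, -4, 3, 0, 1
d²: 0, 16, 9, 0, 1; Σd² = 26
ρ = 1 − 6·26/(5·24) = 1 − 156/120 = -0.300

-0.300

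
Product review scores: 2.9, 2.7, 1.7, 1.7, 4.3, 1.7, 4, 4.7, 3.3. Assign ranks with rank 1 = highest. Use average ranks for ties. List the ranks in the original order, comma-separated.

5, 6, 8, 8, 2, 8, 3, 1, 4

Sorted (descending): 4.7, 4.3, 4, 3.3, 2.9, 2.7, 1.7, 1.7, 1.7
The 3 values of 1.7 occupy positions 7–9 → average rank 8.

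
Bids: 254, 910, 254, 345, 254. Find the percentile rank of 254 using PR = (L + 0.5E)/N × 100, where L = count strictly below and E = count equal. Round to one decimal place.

30.0

N = 5.
Strictly below 254: 0. Equal to 254: 3.
PR = (0 + 0.5·3)/5 × 100 = 30.0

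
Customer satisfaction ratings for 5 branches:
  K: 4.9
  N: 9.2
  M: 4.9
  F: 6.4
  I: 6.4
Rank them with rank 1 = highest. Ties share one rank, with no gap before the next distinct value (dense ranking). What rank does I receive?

2

Sorted (descending): 9.2, 6.4, 6.4, 4.9, 4.9
The 2 values of 6.4 share dense rank 2.
The 2 values of 4.9 share dense rank 3.
Remaining distinct values take the next consecutive integers.
I has value 6.4 → rank 2.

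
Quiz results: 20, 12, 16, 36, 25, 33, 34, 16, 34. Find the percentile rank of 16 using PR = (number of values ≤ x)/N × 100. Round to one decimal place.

N = 9.
Strictly below 16: 1. Equal to 16: 2.
PR = 3/9 × 100 = 33.3

33.3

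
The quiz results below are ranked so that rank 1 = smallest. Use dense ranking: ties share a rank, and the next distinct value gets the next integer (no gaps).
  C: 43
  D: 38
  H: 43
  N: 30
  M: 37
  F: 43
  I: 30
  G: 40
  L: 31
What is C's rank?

6

Sorted (ascending): 30, 30, 31, 37, 38, 40, 43, 43, 43
The 2 values of 30 share dense rank 1.
The 3 values of 43 share dense rank 6.
Remaining distinct values take the next consecutive integers.
C has value 43 → rank 6.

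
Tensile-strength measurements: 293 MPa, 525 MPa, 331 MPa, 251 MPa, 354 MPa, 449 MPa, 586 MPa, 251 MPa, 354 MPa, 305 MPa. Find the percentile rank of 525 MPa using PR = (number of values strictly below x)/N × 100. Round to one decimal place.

N = 10.
Strictly below 525: 8. Equal to 525: 1.
PR = 8/10 × 100 = 80.0

80.0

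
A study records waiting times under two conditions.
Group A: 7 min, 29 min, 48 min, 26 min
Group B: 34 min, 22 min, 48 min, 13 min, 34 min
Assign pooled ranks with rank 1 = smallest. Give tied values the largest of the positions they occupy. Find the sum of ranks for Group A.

Sorted (ascending): 7, 13, 22, 26, 29, 34, 34, 48, 48
The 2 values of 34 occupy positions 6–7 → each gets rank 7.
The 2 values of 48 occupy positions 8–9 → each gets rank 9.
Group A values → pooled ranks: 7→1, 29→5, 48→9, 26→4
Rank sum = 1 + 5 + 9 + 4 = 19

19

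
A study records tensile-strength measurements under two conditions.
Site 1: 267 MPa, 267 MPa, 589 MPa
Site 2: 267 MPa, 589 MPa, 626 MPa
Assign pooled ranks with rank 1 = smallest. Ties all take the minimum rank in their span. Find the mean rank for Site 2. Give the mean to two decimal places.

3.67

Sorted (ascending): 267, 267, 267, 589, 589, 626
The 3 values of 267 occupy positions 1–3 → each gets rank 1.
The 2 values of 589 occupy positions 4–5 → each gets rank 4.
Site 2 values → pooled ranks: 267→1, 589→4, 626→6
Mean rank = (1 + 4 + 6) / 3 = 3.67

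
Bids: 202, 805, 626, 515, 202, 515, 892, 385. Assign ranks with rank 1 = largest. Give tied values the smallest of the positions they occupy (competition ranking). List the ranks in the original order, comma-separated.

Sorted (descending): 892, 805, 626, 515, 515, 385, 202, 202
The 2 values of 515 occupy positions 4–5 → each gets rank 4.
The 2 values of 202 occupy positions 7–8 → each gets rank 7.

7, 2, 3, 4, 7, 4, 1, 6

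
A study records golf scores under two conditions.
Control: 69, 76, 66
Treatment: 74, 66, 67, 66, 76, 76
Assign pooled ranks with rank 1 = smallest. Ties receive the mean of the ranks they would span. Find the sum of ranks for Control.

Sorted (ascending): 66, 66, 66, 67, 69, 74, 76, 76, 76
The 3 values of 66 occupy positions 1–3 → average rank 2.
The 3 values of 76 occupy positions 7–9 → average rank 8.
Control values → pooled ranks: 69→5, 76→8, 66→2
Rank sum = 5 + 8 + 2 = 15

15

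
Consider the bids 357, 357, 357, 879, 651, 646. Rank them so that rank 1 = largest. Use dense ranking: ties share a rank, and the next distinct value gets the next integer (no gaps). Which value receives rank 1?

Sorted (descending): 879, 651, 646, 357, 357, 357
The 3 values of 357 share dense rank 4.
Remaining distinct values take the next consecutive integers.
Rank 1 → value 879.

879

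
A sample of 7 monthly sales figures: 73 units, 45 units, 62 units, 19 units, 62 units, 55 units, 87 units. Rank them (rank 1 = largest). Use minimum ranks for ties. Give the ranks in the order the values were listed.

2, 6, 3, 7, 3, 5, 1

Sorted (descending): 87, 73, 62, 62, 55, 45, 19
The 2 values of 62 occupy positions 3–4 → each gets rank 3.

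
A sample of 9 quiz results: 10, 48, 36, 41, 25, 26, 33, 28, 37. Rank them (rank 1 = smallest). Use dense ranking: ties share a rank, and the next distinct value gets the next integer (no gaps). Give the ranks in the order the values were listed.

Sorted (ascending): 10, 25, 26, 28, 33, 36, 37, 41, 48
No ties — each value takes its position as its rank.

1, 9, 6, 8, 2, 3, 5, 4, 7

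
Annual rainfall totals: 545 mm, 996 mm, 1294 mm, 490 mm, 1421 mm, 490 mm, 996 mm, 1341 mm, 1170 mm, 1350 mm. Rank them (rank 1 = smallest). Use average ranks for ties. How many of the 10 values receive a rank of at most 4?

Sorted (ascending): 490, 490, 545, 996, 996, 1170, 1294, 1341, 1350, 1421
The 2 values of 490 occupy positions 1–2 → average rank (1+2)/2 = 1.5.
The 2 values of 996 occupy positions 4–5 → average rank (4+5)/2 = 4.5.
Ranks ≤ 4: {1.5, 1.5, 3} → 3 values.

3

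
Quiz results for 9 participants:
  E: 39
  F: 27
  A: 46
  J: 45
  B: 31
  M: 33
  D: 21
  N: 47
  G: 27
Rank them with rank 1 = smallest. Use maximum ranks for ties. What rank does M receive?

5

Sorted (ascending): 21, 27, 27, 31, 33, 39, 45, 46, 47
The 2 values of 27 occupy positions 2–3 → each gets rank 3.
M has value 33 → rank 5.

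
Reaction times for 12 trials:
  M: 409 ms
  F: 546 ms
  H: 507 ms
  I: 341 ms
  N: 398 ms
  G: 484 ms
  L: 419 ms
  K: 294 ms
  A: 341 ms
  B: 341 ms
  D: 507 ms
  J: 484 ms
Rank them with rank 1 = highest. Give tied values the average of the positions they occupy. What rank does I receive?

10

Sorted (descending): 546, 507, 507, 484, 484, 419, 409, 398, 341, 341, 341, 294
The 2 values of 507 occupy positions 2–3 → average rank (2+3)/2 = 2.5.
The 2 values of 484 occupy positions 4–5 → average rank (4+5)/2 = 4.5.
The 3 values of 341 occupy positions 9–11 → average rank 10.
I has value 341 ms → rank 10.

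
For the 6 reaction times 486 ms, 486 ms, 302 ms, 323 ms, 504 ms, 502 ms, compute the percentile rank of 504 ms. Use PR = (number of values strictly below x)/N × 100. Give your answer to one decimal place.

83.3

N = 6.
Strictly below 504: 5. Equal to 504: 1.
PR = 5/6 × 100 = 83.3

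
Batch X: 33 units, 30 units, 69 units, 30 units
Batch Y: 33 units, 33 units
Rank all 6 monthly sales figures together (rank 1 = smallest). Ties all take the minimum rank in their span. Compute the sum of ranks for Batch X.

Sorted (ascending): 30, 30, 33, 33, 33, 69
The 2 values of 30 occupy positions 1–2 → each gets rank 1.
The 3 values of 33 occupy positions 3–5 → each gets rank 3.
Batch X values → pooled ranks: 33→3, 30→1, 69→6, 30→1
Rank sum = 3 + 1 + 6 + 1 = 11

11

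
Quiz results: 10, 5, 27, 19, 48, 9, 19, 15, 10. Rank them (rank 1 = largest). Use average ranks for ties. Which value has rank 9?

Sorted (descending): 48, 27, 19, 19, 15, 10, 10, 9, 5
The 2 values of 19 occupy positions 3–4 → average rank (3+4)/2 = 3.5.
The 2 values of 10 occupy positions 6–7 → average rank (6+7)/2 = 6.5.
Rank 9 → value 5.

5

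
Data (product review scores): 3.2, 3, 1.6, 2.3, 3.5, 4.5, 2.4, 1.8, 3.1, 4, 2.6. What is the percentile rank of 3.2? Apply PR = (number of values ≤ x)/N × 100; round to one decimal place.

N = 11.
Strictly below 3.2: 7. Equal to 3.2: 1.
PR = 8/11 × 100 = 72.7

72.7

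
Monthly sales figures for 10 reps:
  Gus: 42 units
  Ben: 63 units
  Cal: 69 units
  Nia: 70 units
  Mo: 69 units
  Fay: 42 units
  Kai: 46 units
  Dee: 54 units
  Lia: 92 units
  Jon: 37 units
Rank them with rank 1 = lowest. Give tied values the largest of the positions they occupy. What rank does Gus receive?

Sorted (ascending): 37, 42, 42, 46, 54, 63, 69, 69, 70, 92
The 2 values of 42 occupy positions 2–3 → each gets rank 3.
The 2 values of 69 occupy positions 7–8 → each gets rank 8.
Gus has value 42 units → rank 3.

3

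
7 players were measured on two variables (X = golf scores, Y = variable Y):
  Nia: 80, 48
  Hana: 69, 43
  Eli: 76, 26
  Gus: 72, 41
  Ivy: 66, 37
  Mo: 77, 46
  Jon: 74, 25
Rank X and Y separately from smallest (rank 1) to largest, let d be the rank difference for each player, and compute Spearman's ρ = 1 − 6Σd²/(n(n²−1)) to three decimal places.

Ranks of variable 1: 7, 2, 5, 3, 1, 6, 4
Ranks of variable 2: 7, 5, 2, 4, 3, 6, 1
d = r₁ − r₂: 0, -3, 3, -1, -2, 0, 3
d²: 0, 9, 9, 1, 4, 0, 9; Σd² = 32
ρ = 1 − 6·32/(7·48) = 1 − 192/336 = 0.429

0.429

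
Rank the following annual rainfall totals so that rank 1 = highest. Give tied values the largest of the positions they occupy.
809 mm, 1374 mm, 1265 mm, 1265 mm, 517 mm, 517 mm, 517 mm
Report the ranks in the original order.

Sorted (descending): 1374, 1265, 1265, 809, 517, 517, 517
The 2 values of 1265 occupy positions 2–3 → each gets rank 3.
The 3 values of 517 occupy positions 5–7 → each gets rank 7.

4, 1, 3, 3, 7, 7, 7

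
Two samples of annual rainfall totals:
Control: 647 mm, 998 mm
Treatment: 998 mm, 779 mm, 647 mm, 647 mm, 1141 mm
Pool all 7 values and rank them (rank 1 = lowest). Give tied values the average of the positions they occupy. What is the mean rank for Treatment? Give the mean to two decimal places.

Sorted (ascending): 647, 647, 647, 779, 998, 998, 1141
The 3 values of 647 occupy positions 1–3 → average rank 2.
The 2 values of 998 occupy positions 5–6 → average rank (5+6)/2 = 5.5.
Treatment values → pooled ranks: 998→5.5, 779→4, 647→2, 647→2, 1141→7
Mean rank = (5.5 + 4 + 2 + 2 + 7) / 5 = 4.10

4.10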